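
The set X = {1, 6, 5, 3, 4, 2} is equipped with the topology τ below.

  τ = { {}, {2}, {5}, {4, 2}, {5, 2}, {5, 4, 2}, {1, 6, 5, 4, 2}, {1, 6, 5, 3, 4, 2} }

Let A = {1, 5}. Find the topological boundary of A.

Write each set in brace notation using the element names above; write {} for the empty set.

{1, 6, 3}

opens ⊆ A: {}, {5}; union → int = {5}
complement {6, 3, 4, 2}; its interior {4, 2}; cl(A) = X∖{4, 2} = {1, 6, 5, 3}
boundary = {1, 6, 5, 3} ∖ {5} = {1, 6, 3}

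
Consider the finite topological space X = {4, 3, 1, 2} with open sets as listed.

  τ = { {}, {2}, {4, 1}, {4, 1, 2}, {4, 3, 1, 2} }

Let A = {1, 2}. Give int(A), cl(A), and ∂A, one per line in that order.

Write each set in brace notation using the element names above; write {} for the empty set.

opens ⊆ A: {}, {2}; union → int = {2}
complement {4, 3}; its interior {}; cl(A) = X∖{} = {4, 3, 1, 2}
boundary = {4, 3, 1, 2} ∖ {2} = {4, 3, 1}

int(A) = {2}
cl(A)  = {4, 3, 1, 2}
∂A     = {4, 3, 1}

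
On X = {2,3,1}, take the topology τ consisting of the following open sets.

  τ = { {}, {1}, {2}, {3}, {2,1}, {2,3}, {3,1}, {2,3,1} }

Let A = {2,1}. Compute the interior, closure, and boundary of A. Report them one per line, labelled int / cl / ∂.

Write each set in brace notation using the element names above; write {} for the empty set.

U open, U⊆A: {}, {2}, {1}, {2,1}. int(A) = ⋃ = {2,1}
X∖A={3}, int(X∖A)={3}, hence cl(A)={2,1}
∂A: remove int from cl → {}

int(A) = {2,1}
cl(A)  = {2,1}
∂A     = {}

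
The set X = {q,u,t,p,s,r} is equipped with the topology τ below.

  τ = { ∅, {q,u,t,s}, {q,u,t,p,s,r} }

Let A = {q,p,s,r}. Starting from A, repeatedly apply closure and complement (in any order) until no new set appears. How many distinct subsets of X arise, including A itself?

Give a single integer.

X∖A={u,t}, int(X∖A)=∅, hence cl(A)={q,u,t,p,s,r}
Orbit (k=closure, c=complement):
  1. A     = {q,p,s,r}
  2. kA    = {q,u,t,p,s,r}
  3. cA    = {u,t}
  4. ckA   = ∅
(closed under both — stop)

4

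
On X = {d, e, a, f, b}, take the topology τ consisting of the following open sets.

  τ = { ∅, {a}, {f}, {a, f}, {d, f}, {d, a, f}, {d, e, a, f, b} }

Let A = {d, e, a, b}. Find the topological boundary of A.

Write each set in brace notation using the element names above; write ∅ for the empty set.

open subsets of A: ∅, {a}; so int(A) = {a}
closure: X∖int(X∖A) = X∖{f} = {d, e, a, b}
∂A = {d, e, a, b} minus {a} = {d, e, b}

{d, e, b}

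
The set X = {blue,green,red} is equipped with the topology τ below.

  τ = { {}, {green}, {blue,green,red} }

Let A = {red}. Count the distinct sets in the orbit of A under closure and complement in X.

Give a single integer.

X∖A={blue,green}, int(X∖A)={green}, hence cl(A)={blue,red}
Orbit (k=closure, c=complement):
  1. A     = {red}
  2. kA    = {blue,red}
  3. cA    = {blue,green}
  4. ckA   = {green}
  5. kcA   = {blue,green,red}
  6. ckcA  = {}
(closed under both — stop)

6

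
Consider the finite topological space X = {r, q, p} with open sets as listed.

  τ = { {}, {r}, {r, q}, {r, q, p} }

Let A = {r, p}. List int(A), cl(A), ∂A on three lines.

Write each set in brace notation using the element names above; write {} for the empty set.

opens ⊆ A: {}, {r}; union → int = {r}
complement {q}; its interior {}; cl(A) = X∖{} = {r, q, p}
boundary = {r, q, p} ∖ {r} = {q, p}

int(A) = {r}
cl(A)  = {r, q, p}
∂A     = {q, p}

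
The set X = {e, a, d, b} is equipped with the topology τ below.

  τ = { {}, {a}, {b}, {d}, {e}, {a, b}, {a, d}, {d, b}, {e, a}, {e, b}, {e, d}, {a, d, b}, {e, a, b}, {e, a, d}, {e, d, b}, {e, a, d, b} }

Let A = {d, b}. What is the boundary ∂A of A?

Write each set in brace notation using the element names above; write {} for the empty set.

{}

interior: largest open inside A is {d, b} (from {}, {b}, {d}, {d, b})
cl via duality: int({e, a}) = {e, a}, so X∖{e, a} = {d, b}
cl∖int = {}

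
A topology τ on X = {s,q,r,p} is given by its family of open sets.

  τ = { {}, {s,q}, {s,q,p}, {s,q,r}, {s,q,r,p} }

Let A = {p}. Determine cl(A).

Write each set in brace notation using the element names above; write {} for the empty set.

complement {s,q,r}; its interior {s,q,r}; cl(A) = X∖{s,q,r} = {p}

{p}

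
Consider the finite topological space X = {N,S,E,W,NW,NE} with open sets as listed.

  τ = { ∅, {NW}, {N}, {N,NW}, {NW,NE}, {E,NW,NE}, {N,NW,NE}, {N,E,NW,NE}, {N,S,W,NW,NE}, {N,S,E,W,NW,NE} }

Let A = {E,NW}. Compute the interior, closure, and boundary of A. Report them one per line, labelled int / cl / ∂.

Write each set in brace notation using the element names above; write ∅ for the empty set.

opens ⊆ A: ∅, {NW}; union → int = {NW}
complement {N,S,W,NE}; its interior {N}; cl(A) = X∖{N} = {S,E,W,NW,NE}
boundary = {S,E,W,NW,NE} ∖ {NW} = {S,E,W,NE}

int(A) = {NW}
cl(A)  = {S,E,W,NW,NE}
∂A     = {S,E,W,NE}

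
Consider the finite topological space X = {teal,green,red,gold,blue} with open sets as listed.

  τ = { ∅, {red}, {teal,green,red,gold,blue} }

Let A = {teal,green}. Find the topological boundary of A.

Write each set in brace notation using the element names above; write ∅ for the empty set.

{teal,green,gold,blue}

interior: largest open inside A is ∅ (from ∅)
cl via duality: int({red,gold,blue}) = {red}, so X∖{red} = {teal,green,gold,blue}
cl∖int = {teal,green,gold,blue}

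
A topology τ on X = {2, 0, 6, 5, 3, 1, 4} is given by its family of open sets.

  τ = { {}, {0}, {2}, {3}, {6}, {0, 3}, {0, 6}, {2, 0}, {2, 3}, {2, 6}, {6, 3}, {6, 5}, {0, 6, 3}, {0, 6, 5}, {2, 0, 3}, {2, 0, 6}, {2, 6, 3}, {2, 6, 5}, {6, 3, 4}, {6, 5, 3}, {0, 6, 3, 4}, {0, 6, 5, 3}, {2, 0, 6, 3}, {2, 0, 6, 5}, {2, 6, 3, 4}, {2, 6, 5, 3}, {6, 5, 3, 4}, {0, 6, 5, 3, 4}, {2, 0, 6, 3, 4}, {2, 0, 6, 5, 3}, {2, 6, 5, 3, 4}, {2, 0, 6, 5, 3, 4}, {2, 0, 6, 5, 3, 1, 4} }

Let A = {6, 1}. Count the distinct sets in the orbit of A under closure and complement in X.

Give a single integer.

8

cl via duality: int({2, 0, 5, 3, 4}) = {2, 0, 3}, so X∖{2, 0, 3} = {6, 5, 1, 4}
Write k for closure, c for complement:
  1. A     = {6, 1}
  2. kA    = {6, 5, 1, 4}
  3. cA    = {2, 0, 5, 3, 4}
  4. ckA   = {2, 0, 3}
  5. kcA   = {2, 0, 5, 3, 1, 4}
  6. kckA  = {2, 0, 3, 1, 4}
  7. ckcA  = {6}
  8. ckckA = {6, 5}
applying k or c yields no new set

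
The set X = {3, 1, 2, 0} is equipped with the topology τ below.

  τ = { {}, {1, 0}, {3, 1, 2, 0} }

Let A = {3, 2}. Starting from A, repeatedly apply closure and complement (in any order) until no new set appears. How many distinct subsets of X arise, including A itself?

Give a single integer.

closure: X∖int(X∖A) = X∖{1, 0} = {3, 2}
Let k=closure and c=complement:
  1. A     = {3, 2}
  2. cA    = {1, 0}
  3. kcA   = {3, 1, 2, 0}
  4. ckcA  = {}
— saturated at 4

4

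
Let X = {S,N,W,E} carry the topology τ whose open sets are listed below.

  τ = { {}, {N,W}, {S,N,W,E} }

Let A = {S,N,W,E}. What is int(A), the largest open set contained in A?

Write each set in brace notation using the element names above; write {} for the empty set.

opens ⊆ A: {}, {N,W}, {S,N,W,E}; union → int = {S,N,W,E}

{S,N,W,E}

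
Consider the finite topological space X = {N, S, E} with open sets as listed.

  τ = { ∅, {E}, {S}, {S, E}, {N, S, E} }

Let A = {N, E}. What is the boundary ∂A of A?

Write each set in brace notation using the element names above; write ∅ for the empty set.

{N}

open subsets of A: ∅, {E}; so int(A) = {E}
closure: X∖int(X∖A) = X∖{S} = {N, E}
∂A = {N, E} minus {E} = {N}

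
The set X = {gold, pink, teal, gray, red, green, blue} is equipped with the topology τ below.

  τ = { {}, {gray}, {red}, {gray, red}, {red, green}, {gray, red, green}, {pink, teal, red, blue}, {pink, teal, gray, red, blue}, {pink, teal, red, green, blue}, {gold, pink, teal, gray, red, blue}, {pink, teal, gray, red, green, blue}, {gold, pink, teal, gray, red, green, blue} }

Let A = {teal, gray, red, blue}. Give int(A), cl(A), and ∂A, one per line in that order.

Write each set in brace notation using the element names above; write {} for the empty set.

U open, U⊆A: {}, {red}, {gray}, {gray, red}. int(A) = ⋃ = {gray, red}
X∖A={gold, pink, green}, int(X∖A)={}, hence cl(A)={gold, pink, teal, gray, red, green, blue}
∂A: remove int from cl → {gold, pink, teal, green, blue}

int(A) = {gray, red}
cl(A)  = {gold, pink, teal, gray, red, green, blue}
∂A     = {gold, pink, teal, green, blue}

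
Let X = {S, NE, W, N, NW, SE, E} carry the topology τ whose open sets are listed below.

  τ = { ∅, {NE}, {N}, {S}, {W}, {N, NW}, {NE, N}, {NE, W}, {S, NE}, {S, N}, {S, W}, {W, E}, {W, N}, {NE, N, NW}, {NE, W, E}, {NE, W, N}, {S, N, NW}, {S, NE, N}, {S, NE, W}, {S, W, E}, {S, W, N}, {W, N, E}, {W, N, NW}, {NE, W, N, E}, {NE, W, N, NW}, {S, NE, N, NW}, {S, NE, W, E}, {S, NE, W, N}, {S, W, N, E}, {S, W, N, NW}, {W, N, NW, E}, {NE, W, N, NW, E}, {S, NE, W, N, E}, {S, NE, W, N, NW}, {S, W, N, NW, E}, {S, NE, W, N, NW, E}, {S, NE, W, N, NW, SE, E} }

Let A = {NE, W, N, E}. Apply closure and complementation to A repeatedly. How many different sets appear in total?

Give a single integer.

X∖A={S, NW, SE}, int(X∖A)={S}, hence cl(A)={NE, W, N, NW, SE, E}
Orbit (k=closure, c=complement):
  1. A     = {NE, W, N, E}
  2. kA    = {NE, W, N, NW, SE, E}
  3. cA    = {S, NW, SE}
  4. ckA   = {S}
  5. kckA  = {S, SE}
  6. ckckA = {NE, W, N, NW, E}
(closed under both — stop)

6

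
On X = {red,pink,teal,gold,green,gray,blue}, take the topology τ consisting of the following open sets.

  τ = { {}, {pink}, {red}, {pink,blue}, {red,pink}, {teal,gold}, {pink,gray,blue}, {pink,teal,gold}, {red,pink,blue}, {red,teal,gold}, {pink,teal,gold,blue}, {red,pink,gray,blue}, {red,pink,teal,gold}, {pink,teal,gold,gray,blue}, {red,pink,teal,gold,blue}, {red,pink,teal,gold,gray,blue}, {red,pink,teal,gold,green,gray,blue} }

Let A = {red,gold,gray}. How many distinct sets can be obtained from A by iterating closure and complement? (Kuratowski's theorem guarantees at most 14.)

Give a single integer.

X∖A={pink,teal,green,blue}, int(X∖A)={pink,blue}, hence cl(A)={red,teal,gold,green,gray}
Orbit (k=closure, c=complement):
  1. A     = {red,gold,gray}
  2. kA    = {red,teal,gold,green,gray}
  3. cA    = {pink,teal,green,blue}
  4. ckA   = {pink,blue}
  5. kcA   = {pink,teal,gold,green,gray,blue}
  6. kckA  = {pink,green,gray,blue}
  7. ckcA  = {red}
  8. ckckA = {red,teal,gold}
  9. kckcA = {red,green}
  10. kckckA = {red,teal,gold,green}
  11. ckckcA = {pink,teal,gold,gray,blue}
  12. ckckckA = {pink,gray,blue}
(closed under both — stop)

12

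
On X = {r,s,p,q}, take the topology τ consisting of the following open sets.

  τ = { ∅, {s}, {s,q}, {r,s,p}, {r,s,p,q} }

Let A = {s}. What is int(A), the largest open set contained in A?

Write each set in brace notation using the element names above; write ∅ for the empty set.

open subsets of A: ∅, {s}; so int(A) = {s}

{s}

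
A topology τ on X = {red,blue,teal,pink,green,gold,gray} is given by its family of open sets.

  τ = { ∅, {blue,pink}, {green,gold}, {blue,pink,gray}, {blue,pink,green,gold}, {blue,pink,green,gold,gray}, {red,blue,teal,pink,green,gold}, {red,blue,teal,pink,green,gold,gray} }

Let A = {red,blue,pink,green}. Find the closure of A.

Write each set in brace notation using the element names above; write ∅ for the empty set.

cl via duality: int({teal,gold,gray}) = ∅, so X∖∅ = {red,blue,teal,pink,green,gold,gray}

{red,blue,teal,pink,green,gold,gray}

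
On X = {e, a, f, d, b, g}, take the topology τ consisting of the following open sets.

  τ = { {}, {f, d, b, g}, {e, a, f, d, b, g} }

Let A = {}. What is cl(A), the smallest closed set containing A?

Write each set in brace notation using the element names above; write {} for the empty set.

{}

cl via duality: int({e, a, f, d, b, g}) = {e, a, f, d, b, g}, so X∖{e, a, f, d, b, g} = {}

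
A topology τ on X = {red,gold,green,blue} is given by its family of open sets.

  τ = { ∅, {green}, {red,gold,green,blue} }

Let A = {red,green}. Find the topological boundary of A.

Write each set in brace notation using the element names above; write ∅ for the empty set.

{red,gold,blue}

opens ⊆ A: ∅, {green}; union → int = {green}
complement {gold,blue}; its interior ∅; cl(A) = X∖∅ = {red,gold,green,blue}
boundary = {red,gold,green,blue} ∖ {green} = {red,gold,blue}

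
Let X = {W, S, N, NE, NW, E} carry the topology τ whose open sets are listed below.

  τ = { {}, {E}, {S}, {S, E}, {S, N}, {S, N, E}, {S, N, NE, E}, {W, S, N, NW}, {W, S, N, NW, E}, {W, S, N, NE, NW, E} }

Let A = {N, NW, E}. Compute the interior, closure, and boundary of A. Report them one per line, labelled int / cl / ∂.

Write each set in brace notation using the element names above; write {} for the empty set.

U open, U⊆A: {}, {E}. int(A) = ⋃ = {E}
X∖A={W, S, NE}, int(X∖A)={S}, hence cl(A)={W, N, NE, NW, E}
∂A: remove int from cl → {W, N, NE, NW}

int(A) = {E}
cl(A)  = {W, N, NE, NW, E}
∂A     = {W, N, NE, NW}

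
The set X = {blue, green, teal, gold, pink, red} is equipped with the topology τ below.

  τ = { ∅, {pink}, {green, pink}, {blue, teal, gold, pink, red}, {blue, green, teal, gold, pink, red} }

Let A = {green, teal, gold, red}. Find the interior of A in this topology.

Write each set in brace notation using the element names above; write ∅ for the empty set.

opens ⊆ A: ∅; union → int = ∅

∅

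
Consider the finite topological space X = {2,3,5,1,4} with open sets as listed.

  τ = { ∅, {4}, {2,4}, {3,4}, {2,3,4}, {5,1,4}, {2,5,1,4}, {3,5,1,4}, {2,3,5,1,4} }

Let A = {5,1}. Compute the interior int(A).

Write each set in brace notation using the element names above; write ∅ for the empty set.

interior: largest open inside A is ∅ (from ∅)

∅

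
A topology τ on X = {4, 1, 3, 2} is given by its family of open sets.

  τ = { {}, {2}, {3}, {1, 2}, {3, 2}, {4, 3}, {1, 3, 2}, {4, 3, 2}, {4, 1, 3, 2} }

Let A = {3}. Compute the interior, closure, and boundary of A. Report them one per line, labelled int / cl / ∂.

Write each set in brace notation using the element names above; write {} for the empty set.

opens ⊆ A: {}, {3}; union → int = {3}
complement {4, 1, 2}; its interior {1, 2}; cl(A) = X∖{1, 2} = {4, 3}
boundary = {4, 3} ∖ {3} = {4}

int(A) = {3}
cl(A)  = {4, 3}
∂A     = {4}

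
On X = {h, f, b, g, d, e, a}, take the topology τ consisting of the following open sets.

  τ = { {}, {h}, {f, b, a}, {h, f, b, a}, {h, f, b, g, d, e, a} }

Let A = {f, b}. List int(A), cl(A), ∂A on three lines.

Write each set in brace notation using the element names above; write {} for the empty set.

int(A) = {}
cl(A)  = {f, b, g, d, e, a}
∂A     = {f, b, g, d, e, a}

interior: largest open inside A is {} (from {})
cl via duality: int({h, g, d, e, a}) = {h}, so X∖{h} = {f, b, g, d, e, a}
cl∖int = {f, b, g, d, e, a}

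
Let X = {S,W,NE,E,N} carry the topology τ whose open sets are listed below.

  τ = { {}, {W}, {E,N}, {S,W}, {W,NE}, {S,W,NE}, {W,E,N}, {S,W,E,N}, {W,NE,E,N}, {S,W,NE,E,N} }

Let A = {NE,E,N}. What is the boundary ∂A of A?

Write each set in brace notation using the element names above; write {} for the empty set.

{NE}

interior: largest open inside A is {E,N} (from {}, {E,N})
cl via duality: int({S,W}) = {S,W}, so X∖{S,W} = {NE,E,N}
cl∖int = {NE}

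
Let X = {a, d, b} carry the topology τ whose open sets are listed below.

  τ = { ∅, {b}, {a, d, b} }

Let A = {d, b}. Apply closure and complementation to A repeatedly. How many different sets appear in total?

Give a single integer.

6

cl via duality: int({a}) = ∅, so X∖∅ = {a, d, b}
Write k for closure, c for complement:
  1. A     = {d, b}
  2. kA    = {a, d, b}
  3. cA    = {a}
  4. ckA   = ∅
  5. kcA   = {a, d}
  6. ckcA  = {b}
applying k or c yields no new set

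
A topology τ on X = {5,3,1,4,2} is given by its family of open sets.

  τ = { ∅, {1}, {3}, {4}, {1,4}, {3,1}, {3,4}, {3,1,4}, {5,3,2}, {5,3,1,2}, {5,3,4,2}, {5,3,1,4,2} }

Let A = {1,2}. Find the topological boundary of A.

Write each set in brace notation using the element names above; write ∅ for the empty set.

interior: largest open inside A is {1} (from ∅, {1})
cl via duality: int({5,3,4}) = {3,4}, so X∖{3,4} = {5,1,2}
cl∖int = {5,2}

{5,2}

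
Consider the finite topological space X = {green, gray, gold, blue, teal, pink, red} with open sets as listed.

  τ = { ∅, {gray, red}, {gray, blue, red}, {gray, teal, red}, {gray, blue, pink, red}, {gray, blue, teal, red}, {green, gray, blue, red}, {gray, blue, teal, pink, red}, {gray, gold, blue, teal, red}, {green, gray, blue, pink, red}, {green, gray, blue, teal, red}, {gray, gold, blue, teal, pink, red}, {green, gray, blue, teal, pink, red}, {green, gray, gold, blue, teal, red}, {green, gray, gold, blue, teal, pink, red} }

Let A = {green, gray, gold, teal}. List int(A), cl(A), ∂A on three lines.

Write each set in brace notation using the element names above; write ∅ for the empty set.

interior: largest open inside A is ∅ (from ∅)
cl via duality: int({blue, pink, red}) = ∅, so X∖∅ = {green, gray, gold, blue, teal, pink, red}
cl∖int = {green, gray, gold, blue, teal, pink, red}

int(A) = ∅
cl(A)  = {green, gray, gold, blue, teal, pink, red}
∂A     = {green, gray, gold, blue, teal, pink, red}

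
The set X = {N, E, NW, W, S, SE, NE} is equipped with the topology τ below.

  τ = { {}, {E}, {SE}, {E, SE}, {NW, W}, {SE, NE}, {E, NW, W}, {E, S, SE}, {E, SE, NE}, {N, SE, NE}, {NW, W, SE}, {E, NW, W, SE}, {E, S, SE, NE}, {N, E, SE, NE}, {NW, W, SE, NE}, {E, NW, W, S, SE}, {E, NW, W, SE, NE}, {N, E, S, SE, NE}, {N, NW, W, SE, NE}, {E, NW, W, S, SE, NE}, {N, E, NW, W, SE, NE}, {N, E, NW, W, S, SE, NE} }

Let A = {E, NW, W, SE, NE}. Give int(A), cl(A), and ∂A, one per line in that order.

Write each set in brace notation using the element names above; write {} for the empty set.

opens ⊆ A: {}, {E}, {SE}, {NW, W}, {E, SE}, {SE, NE}, {NW, W, SE}, {E, NW, W}, {E, SE, NE}, {NW, W, SE, NE}, {E, NW, W, SE}, {E, NW, W, SE, NE}; union → int = {E, NW, W, SE, NE}
complement {N, S}; its interior {}; cl(A) = X∖{} = {N, E, NW, W, S, SE, NE}
boundary = {N, E, NW, W, S, SE, NE} ∖ {E, NW, W, SE, NE} = {N, S}

int(A) = {E, NW, W, SE, NE}
cl(A)  = {N, E, NW, W, S, SE, NE}
∂A     = {N, S}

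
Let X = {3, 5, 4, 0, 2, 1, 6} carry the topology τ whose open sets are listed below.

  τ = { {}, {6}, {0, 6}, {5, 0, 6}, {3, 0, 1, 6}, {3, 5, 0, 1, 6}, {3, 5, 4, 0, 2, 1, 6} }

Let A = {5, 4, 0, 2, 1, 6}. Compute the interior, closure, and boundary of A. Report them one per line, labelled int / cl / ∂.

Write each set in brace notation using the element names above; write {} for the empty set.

int(A) = {5, 0, 6}
cl(A)  = {3, 5, 4, 0, 2, 1, 6}
∂A     = {3, 4, 2, 1}

interior: largest open inside A is {5, 0, 6} (from {}, {6}, {0, 6}, {5, 0, 6})
cl via duality: int({3}) = {}, so X∖{} = {3, 5, 4, 0, 2, 1, 6}
cl∖int = {3, 4, 2, 1}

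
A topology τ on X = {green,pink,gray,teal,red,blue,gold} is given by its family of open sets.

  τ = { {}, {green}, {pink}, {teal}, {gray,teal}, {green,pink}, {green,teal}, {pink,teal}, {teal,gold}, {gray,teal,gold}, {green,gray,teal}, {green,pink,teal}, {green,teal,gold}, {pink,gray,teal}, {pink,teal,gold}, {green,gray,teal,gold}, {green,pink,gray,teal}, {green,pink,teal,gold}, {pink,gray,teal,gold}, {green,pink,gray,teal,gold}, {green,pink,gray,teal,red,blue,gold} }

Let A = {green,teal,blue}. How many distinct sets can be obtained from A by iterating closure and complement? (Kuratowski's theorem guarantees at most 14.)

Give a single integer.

8

cl via duality: int({pink,gray,red,gold}) = {pink}, so X∖{pink} = {green,gray,teal,red,blue,gold}
Write k for closure, c for complement:
  1. A     = {green,teal,blue}
  2. kA    = {green,gray,teal,red,blue,gold}
  3. cA    = {pink,gray,red,gold}
  4. ckA   = {pink}
  5. kcA   = {pink,gray,red,blue,gold}
  6. kckA  = {pink,red,blue}
  7. ckcA  = {green,teal}
  8. ckckA = {green,gray,teal,gold}
applying k or c yields no new set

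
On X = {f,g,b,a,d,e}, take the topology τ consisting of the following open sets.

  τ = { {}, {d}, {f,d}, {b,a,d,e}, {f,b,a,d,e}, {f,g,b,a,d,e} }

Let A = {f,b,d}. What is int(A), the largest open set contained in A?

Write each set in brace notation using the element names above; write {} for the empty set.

{f,d}

opens ⊆ A: {}, {d}, {f,d}; union → int = {f,d}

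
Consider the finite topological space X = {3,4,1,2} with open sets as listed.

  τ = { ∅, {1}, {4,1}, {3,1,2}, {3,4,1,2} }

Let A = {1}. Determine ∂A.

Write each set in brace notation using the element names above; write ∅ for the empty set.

{3,4,2}

opens ⊆ A: ∅, {1}; union → int = {1}
complement {3,4,2}; its interior ∅; cl(A) = X∖∅ = {3,4,1,2}
boundary = {3,4,1,2} ∖ {1} = {3,4,2}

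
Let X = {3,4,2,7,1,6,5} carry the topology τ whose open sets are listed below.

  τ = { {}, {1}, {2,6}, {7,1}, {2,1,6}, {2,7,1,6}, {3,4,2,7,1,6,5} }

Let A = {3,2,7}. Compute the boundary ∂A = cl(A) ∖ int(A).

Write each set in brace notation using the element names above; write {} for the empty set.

{3,4,2,7,6,5}

interior: largest open inside A is {} (from {})
cl via duality: int({4,1,6,5}) = {1}, so X∖{1} = {3,4,2,7,6,5}
cl∖int = {3,4,2,7,6,5}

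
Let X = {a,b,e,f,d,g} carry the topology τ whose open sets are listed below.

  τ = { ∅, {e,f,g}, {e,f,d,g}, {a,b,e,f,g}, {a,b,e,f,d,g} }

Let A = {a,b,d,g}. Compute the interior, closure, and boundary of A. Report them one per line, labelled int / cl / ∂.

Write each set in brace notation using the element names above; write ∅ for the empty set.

int(A) = ∅
cl(A)  = {a,b,e,f,d,g}
∂A     = {a,b,e,f,d,g}

opens ⊆ A: ∅; union → int = ∅
complement {e,f}; its interior ∅; cl(A) = X∖∅ = {a,b,e,f,d,g}
boundary = {a,b,e,f,d,g} ∖ ∅ = {a,b,e,f,d,g}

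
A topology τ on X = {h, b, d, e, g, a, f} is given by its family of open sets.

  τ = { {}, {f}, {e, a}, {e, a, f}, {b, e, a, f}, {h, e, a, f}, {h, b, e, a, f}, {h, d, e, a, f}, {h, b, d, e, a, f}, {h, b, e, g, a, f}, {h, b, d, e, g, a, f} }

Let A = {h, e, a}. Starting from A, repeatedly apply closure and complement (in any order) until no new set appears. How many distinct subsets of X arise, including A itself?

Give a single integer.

6

X∖A={b, d, g, f}, int(X∖A)={f}, hence cl(A)={h, b, d, e, g, a}
Orbit (k=closure, c=complement):
  1. A     = {h, e, a}
  2. kA    = {h, b, d, e, g, a}
  3. cA    = {b, d, g, f}
  4. ckA   = {f}
  5. kcA   = {h, b, d, g, f}
  6. ckcA  = {e, a}
(closed under both — stop)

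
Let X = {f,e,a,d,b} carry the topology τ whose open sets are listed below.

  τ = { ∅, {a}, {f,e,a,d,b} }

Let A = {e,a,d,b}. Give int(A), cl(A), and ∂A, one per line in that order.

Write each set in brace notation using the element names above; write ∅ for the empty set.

int(A) = {a}
cl(A)  = {f,e,a,d,b}
∂A     = {f,e,d,b}

U open, U⊆A: ∅, {a}. int(A) = ⋃ = {a}
X∖A={f}, int(X∖A)=∅, hence cl(A)={f,e,a,d,b}
∂A: remove int from cl → {f,e,d,b}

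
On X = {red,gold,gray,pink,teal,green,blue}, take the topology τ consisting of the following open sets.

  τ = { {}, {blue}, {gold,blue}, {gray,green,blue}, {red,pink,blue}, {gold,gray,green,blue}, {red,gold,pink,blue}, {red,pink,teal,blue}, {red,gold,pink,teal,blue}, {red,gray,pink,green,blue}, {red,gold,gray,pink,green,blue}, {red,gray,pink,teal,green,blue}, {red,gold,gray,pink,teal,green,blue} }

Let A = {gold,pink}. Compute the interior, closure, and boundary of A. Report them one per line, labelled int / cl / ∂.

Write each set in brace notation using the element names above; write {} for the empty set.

int(A) = {}
cl(A)  = {red,gold,pink,teal}
∂A     = {red,gold,pink,teal}

interior: largest open inside A is {} (from {})
cl via duality: int({red,gray,teal,green,blue}) = {gray,green,blue}, so X∖{gray,green,blue} = {red,gold,pink,teal}
cl∖int = {red,gold,pink,teal}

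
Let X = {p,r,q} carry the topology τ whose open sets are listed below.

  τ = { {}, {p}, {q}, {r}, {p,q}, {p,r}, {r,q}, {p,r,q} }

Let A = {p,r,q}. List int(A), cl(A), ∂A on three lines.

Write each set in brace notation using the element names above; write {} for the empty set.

int(A) = {p,r,q}
cl(A)  = {p,r,q}
∂A     = {}

open subsets of A: {}, {q}, {r}, {p}, {p,r}, {r,q}, {p,q}, {p,r,q}; so int(A) = {p,r,q}
closure: X∖int(X∖A) = X∖{} = {p,r,q}
∂A = {p,r,q} minus {p,r,q} = {}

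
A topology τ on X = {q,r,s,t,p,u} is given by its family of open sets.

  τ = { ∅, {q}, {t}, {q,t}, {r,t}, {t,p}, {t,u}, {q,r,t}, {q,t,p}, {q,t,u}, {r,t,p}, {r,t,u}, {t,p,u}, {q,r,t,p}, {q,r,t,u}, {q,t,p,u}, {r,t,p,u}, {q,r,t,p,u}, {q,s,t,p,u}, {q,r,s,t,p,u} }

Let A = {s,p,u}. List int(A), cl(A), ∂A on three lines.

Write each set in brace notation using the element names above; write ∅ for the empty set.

int(A) = ∅
cl(A)  = {s,p,u}
∂A     = {s,p,u}

interior: largest open inside A is ∅ (from ∅)
cl via duality: int({q,r,t}) = {q,r,t}, so X∖{q,r,t} = {s,p,u}
cl∖int = {s,p,u}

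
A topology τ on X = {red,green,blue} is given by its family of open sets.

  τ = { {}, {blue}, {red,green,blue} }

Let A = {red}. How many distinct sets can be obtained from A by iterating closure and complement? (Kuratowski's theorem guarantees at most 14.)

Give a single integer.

cl via duality: int({green,blue}) = {blue}, so X∖{blue} = {red,green}
Write k for closure, c for complement:
  1. A     = {red}
  2. kA    = {red,green}
  3. cA    = {green,blue}
  4. ckA   = {blue}
  5. kcA   = {red,green,blue}
  6. ckcA  = {}
applying k or c yields no new set

6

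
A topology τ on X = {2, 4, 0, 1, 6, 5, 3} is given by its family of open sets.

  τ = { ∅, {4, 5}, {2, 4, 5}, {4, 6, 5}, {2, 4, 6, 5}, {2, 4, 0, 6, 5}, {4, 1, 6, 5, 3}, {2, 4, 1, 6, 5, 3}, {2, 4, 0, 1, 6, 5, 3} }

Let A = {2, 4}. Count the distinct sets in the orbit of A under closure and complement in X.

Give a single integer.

closure: X∖int(X∖A) = X∖∅ = {2, 4, 0, 1, 6, 5, 3}
Let k=closure and c=complement:
  1. A     = {2, 4}
  2. kA    = {2, 4, 0, 1, 6, 5, 3}
  3. cA    = {0, 1, 6, 5, 3}
  4. ckA   = ∅
— saturated at 4

4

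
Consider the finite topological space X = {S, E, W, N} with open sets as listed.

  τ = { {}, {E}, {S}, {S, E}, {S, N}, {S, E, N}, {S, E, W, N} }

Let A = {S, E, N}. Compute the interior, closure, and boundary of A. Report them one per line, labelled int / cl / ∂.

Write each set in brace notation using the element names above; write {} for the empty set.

int(A) = {S, E, N}
cl(A)  = {S, E, W, N}
∂A     = {W}

U open, U⊆A: {}, {S}, {E}, {S, E}, {S, N}, {S, E, N}. int(A) = ⋃ = {S, E, N}
X∖A={W}, int(X∖A)={}, hence cl(A)={S, E, W, N}
∂A: remove int from cl → {W}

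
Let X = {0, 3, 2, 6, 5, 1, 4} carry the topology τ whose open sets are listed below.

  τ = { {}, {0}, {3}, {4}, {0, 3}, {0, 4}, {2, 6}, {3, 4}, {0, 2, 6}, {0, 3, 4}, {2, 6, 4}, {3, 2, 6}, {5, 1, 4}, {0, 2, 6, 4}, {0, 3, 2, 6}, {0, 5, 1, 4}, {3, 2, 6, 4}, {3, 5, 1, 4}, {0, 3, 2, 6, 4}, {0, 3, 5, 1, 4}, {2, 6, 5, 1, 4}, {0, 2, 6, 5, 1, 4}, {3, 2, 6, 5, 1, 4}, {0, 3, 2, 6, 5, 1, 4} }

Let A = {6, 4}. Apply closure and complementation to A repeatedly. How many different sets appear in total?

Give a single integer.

8

complement {0, 3, 2, 5, 1}; its interior {0, 3}; cl(A) = X∖{0, 3} = {2, 6, 5, 1, 4}
With k = closure, c = complement:
  1. A     = {6, 4}
  2. kA    = {2, 6, 5, 1, 4}
  3. cA    = {0, 3, 2, 5, 1}
  4. ckA   = {0, 3}
  5. kcA   = {0, 3, 2, 6, 5, 1}
  6. ckcA  = {4}
  7. kckcA = {5, 1, 4}
  8. ckckcA = {0, 3, 2, 6}
k, c of each give nothing new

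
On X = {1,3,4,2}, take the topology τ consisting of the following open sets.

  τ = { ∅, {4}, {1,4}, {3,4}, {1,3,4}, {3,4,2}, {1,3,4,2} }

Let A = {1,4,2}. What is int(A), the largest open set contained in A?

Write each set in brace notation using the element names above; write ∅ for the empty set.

{1,4}

interior: largest open inside A is {1,4} (from ∅, {4}, {1,4})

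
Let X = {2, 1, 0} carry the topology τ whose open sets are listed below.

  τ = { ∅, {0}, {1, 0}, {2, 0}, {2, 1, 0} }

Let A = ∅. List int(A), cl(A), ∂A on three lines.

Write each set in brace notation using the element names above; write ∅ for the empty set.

int(A) = ∅
cl(A)  = ∅
∂A     = ∅

interior: largest open inside A is ∅ (from ∅)
cl via duality: int({2, 1, 0}) = {2, 1, 0}, so X∖{2, 1, 0} = ∅
cl∖int = ∅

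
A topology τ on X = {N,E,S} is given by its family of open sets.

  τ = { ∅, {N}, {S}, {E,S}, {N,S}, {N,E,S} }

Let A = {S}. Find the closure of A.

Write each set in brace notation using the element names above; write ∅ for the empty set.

cl via duality: int({N,E}) = {N}, so X∖{N} = {E,S}

{E,S}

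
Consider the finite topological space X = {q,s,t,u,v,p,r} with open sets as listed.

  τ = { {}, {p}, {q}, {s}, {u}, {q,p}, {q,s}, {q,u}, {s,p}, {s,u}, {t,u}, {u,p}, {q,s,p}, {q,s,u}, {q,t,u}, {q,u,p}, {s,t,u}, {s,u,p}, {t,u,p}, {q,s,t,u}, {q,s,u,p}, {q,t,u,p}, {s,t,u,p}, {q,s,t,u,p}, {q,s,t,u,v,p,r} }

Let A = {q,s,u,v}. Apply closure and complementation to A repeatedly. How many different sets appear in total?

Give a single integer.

8

X∖A={t,p,r}, int(X∖A)={p}, hence cl(A)={q,s,t,u,v,r}
Orbit (k=closure, c=complement):
  1. A     = {q,s,u,v}
  2. kA    = {q,s,t,u,v,r}
  3. cA    = {t,p,r}
  4. ckA   = {p}
  5. kcA   = {t,v,p,r}
  6. kckA  = {v,p,r}
  7. ckcA  = {q,s,u}
  8. ckckA = {q,s,t,u}
(closed under both — stop)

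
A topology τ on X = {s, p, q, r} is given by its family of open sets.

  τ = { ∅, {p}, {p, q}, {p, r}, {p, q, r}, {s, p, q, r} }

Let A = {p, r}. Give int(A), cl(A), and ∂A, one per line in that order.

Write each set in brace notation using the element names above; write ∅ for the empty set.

U open, U⊆A: ∅, {p}, {p, r}. int(A) = ⋃ = {p, r}
X∖A={s, q}, int(X∖A)=∅, hence cl(A)={s, p, q, r}
∂A: remove int from cl → {s, q}

int(A) = {p, r}
cl(A)  = {s, p, q, r}
∂A     = {s, q}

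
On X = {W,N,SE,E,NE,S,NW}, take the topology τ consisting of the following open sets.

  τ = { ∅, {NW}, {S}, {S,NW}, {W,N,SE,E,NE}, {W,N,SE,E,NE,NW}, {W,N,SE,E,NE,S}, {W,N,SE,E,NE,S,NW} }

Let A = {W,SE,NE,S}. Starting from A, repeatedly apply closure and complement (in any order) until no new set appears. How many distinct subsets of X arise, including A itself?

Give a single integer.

6

cl via duality: int({N,E,NW}) = {NW}, so X∖{NW} = {W,N,SE,E,NE,S}
Write k for closure, c for complement:
  1. A     = {W,SE,NE,S}
  2. kA    = {W,N,SE,E,NE,S}
  3. cA    = {N,E,NW}
  4. ckA   = {NW}
  5. kcA   = {W,N,SE,E,NE,NW}
  6. ckcA  = {S}
applying k or c yields no new set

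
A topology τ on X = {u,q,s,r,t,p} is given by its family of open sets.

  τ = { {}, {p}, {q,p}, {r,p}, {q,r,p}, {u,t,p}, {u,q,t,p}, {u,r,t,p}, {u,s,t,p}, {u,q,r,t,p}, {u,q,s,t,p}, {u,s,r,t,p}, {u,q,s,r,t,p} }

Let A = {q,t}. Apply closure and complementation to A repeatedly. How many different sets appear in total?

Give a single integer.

6

cl via duality: int({u,s,r,p}) = {r,p}, so X∖{r,p} = {u,q,s,t}
Write k for closure, c for complement:
  1. A     = {q,t}
  2. kA    = {u,q,s,t}
  3. cA    = {u,s,r,p}
  4. ckA   = {r,p}
  5. kcA   = {u,q,s,r,t,p}
  6. ckcA  = {}
applying k or c yields no new set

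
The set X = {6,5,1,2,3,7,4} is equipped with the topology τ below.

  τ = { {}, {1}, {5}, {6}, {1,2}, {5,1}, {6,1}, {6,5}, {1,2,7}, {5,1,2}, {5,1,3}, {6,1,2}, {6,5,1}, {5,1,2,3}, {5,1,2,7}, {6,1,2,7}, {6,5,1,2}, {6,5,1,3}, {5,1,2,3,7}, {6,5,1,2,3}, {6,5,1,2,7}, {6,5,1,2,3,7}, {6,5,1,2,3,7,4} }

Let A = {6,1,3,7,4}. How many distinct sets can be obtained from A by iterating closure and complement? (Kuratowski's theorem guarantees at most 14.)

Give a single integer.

8

complement {5,2}; its interior {5}; cl(A) = X∖{5} = {6,1,2,3,7,4}
With k = closure, c = complement:
  1. A     = {6,1,3,7,4}
  2. kA    = {6,1,2,3,7,4}
  3. cA    = {5,2}
  4. ckA   = {5}
  5. kcA   = {5,2,3,7,4}
  6. kckA  = {5,3,4}
  7. ckcA  = {6,1}
  8. ckckA = {6,1,2,7}
k, c of each give nothing new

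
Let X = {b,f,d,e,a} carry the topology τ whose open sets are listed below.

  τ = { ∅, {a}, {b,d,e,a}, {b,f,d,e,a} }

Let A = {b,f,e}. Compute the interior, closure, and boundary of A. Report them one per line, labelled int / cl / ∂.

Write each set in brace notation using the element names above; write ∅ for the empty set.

open subsets of A: ∅; so int(A) = ∅
closure: X∖int(X∖A) = X∖{a} = {b,f,d,e}
∂A = {b,f,d,e} minus ∅ = {b,f,d,e}

int(A) = ∅
cl(A)  = {b,f,d,e}
∂A     = {b,f,d,e}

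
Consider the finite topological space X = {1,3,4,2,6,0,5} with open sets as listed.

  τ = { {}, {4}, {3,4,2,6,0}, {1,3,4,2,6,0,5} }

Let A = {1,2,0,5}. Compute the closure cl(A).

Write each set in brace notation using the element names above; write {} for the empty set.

complement {3,4,6}; its interior {4}; cl(A) = X∖{4} = {1,3,2,6,0,5}

{1,3,2,6,0,5}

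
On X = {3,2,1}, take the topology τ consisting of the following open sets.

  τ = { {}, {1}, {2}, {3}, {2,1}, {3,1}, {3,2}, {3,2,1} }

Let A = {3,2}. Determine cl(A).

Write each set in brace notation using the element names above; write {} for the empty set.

{3,2}

complement {1}; its interior {1}; cl(A) = X∖{1} = {3,2}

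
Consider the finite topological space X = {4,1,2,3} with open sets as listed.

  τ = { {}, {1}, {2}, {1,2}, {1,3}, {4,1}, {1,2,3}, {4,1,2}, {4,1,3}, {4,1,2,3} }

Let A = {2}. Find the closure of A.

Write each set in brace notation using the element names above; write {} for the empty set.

{2}

closure: X∖int(X∖A) = X∖{4,1,3} = {2}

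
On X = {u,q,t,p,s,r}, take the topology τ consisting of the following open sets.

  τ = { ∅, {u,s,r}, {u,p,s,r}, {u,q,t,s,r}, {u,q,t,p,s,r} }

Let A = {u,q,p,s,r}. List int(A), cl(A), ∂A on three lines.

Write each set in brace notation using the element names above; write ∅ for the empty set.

open subsets of A: ∅, {u,s,r}, {u,p,s,r}; so int(A) = {u,p,s,r}
closure: X∖int(X∖A) = X∖∅ = {u,q,t,p,s,r}
∂A = {u,q,t,p,s,r} minus {u,p,s,r} = {q,t}

int(A) = {u,p,s,r}
cl(A)  = {u,q,t,p,s,r}
∂A     = {q,t}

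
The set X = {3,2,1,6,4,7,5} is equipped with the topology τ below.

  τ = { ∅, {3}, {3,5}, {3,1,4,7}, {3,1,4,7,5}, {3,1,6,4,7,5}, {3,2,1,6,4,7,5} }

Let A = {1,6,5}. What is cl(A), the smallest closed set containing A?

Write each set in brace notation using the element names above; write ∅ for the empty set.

{2,1,6,4,7,5}

X∖A={3,2,4,7}, int(X∖A)={3}, hence cl(A)={2,1,6,4,7,5}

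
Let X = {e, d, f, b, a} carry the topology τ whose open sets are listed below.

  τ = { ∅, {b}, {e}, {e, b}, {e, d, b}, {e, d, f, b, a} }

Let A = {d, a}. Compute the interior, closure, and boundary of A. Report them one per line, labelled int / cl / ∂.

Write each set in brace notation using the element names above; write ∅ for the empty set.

opens ⊆ A: ∅; union → int = ∅
complement {e, f, b}; its interior {e, b}; cl(A) = X∖{e, b} = {d, f, a}
boundary = {d, f, a} ∖ ∅ = {d, f, a}

int(A) = ∅
cl(A)  = {d, f, a}
∂A     = {d, f, a}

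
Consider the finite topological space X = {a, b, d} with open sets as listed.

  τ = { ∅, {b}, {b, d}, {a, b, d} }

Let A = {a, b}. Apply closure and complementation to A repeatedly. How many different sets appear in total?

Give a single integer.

6

closure: X∖int(X∖A) = X∖∅ = {a, b, d}
Let k=closure and c=complement:
  1. A     = {a, b}
  2. kA    = {a, b, d}
  3. cA    = {d}
  4. ckA   = ∅
  5. kcA   = {a, d}
  6. ckcA  = {b}
— saturated at 6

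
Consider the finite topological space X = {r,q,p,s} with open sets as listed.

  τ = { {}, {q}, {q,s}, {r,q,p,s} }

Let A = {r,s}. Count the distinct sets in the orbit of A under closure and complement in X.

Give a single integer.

6

cl via duality: int({q,p}) = {q}, so X∖{q} = {r,p,s}
Write k for closure, c for complement:
  1. A     = {r,s}
  2. kA    = {r,p,s}
  3. cA    = {q,p}
  4. ckA   = {q}
  5. kcA   = {r,q,p,s}
  6. ckcA  = {}
applying k or c yields no new set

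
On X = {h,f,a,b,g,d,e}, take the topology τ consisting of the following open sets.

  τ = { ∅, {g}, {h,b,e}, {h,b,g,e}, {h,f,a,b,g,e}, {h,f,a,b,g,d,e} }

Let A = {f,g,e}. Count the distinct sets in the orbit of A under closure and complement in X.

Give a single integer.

X∖A={h,a,b,d}, int(X∖A)=∅, hence cl(A)={h,f,a,b,g,d,e}
Orbit (k=closure, c=complement):
  1. A     = {f,g,e}
  2. kA    = {h,f,a,b,g,d,e}
  3. cA    = {h,a,b,d}
  4. ckA   = ∅
  5. kcA   = {h,f,a,b,d,e}
  6. ckcA  = {g}
  7. kckcA = {f,a,g,d}
  8. ckckcA = {h,b,e}
(closed under both — stop)

8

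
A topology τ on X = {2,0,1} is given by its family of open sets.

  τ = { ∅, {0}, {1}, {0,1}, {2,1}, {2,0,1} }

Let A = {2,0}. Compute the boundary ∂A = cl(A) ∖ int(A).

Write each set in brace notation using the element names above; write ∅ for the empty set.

{2}

U open, U⊆A: ∅, {0}. int(A) = ⋃ = {0}
X∖A={1}, int(X∖A)={1}, hence cl(A)={2,0}
∂A: remove int from cl → {2}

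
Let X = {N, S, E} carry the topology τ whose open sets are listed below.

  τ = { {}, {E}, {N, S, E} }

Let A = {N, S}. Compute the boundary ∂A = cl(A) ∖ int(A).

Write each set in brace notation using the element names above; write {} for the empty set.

{N, S}

interior: largest open inside A is {} (from {})
cl via duality: int({E}) = {E}, so X∖{E} = {N, S}
cl∖int = {N, S}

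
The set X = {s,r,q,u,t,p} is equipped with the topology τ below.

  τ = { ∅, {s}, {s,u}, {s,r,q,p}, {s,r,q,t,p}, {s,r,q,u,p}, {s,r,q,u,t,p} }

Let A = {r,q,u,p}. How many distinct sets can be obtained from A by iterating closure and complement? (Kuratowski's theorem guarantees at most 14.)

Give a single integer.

X∖A={s,t}, int(X∖A)={s}, hence cl(A)={r,q,u,t,p}
Orbit (k=closure, c=complement):
  1. A     = {r,q,u,p}
  2. kA    = {r,q,u,t,p}
  3. cA    = {s,t}
  4. ckA   = {s}
  5. kcA   = {s,r,q,u,t,p}
  6. ckcA  = ∅
(closed under both — stop)

6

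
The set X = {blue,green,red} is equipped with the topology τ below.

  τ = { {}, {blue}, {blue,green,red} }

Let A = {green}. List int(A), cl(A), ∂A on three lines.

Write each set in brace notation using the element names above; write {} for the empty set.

int(A) = {}
cl(A)  = {green,red}
∂A     = {green,red}

open subsets of A: {}; so int(A) = {}
closure: X∖int(X∖A) = X∖{blue} = {green,red}
∂A = {green,red} minus {} = {green,red}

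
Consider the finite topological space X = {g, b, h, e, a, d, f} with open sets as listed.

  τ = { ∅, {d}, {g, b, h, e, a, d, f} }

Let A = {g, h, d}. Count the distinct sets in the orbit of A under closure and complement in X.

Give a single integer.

closure: X∖int(X∖A) = X∖∅ = {g, b, h, e, a, d, f}
Let k=closure and c=complement:
  1. A     = {g, h, d}
  2. kA    = {g, b, h, e, a, d, f}
  3. cA    = {b, e, a, f}
  4. ckA   = ∅
  5. kcA   = {g, b, h, e, a, f}
  6. ckcA  = {d}
— saturated at 6

6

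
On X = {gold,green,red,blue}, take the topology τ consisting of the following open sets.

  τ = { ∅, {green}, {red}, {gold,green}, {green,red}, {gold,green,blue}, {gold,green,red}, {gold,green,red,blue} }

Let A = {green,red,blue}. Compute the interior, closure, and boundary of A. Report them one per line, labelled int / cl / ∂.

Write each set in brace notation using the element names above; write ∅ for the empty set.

int(A) = {green,red}
cl(A)  = {gold,green,red,blue}
∂A     = {gold,blue}

open subsets of A: ∅, {red}, {green}, {green,red}; so int(A) = {green,red}
closure: X∖int(X∖A) = X∖∅ = {gold,green,red,blue}
∂A = {gold,green,red,blue} minus {green,red} = {gold,blue}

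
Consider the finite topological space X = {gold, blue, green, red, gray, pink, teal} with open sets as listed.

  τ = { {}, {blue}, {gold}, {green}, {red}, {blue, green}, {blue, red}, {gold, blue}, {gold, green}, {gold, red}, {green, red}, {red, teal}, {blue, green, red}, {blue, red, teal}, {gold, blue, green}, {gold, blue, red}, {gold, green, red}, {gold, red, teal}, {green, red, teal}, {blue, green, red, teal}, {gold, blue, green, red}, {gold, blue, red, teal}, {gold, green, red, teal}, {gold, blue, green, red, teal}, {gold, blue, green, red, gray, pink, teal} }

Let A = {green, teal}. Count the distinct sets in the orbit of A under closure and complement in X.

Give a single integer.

8

complement {gold, blue, red, gray, pink}; its interior {gold, blue, red}; cl(A) = X∖{gold, blue, red} = {green, gray, pink, teal}
With k = closure, c = complement:
  1. A     = {green, teal}
  2. kA    = {green, gray, pink, teal}
  3. cA    = {gold, blue, red, gray, pink}
  4. ckA   = {gold, blue, red}
  5. kcA   = {gold, blue, red, gray, pink, teal}
  6. ckcA  = {green}
  7. kckcA = {green, gray, pink}
  8. ckckcA = {gold, blue, red, teal}
k, c of each give nothing new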